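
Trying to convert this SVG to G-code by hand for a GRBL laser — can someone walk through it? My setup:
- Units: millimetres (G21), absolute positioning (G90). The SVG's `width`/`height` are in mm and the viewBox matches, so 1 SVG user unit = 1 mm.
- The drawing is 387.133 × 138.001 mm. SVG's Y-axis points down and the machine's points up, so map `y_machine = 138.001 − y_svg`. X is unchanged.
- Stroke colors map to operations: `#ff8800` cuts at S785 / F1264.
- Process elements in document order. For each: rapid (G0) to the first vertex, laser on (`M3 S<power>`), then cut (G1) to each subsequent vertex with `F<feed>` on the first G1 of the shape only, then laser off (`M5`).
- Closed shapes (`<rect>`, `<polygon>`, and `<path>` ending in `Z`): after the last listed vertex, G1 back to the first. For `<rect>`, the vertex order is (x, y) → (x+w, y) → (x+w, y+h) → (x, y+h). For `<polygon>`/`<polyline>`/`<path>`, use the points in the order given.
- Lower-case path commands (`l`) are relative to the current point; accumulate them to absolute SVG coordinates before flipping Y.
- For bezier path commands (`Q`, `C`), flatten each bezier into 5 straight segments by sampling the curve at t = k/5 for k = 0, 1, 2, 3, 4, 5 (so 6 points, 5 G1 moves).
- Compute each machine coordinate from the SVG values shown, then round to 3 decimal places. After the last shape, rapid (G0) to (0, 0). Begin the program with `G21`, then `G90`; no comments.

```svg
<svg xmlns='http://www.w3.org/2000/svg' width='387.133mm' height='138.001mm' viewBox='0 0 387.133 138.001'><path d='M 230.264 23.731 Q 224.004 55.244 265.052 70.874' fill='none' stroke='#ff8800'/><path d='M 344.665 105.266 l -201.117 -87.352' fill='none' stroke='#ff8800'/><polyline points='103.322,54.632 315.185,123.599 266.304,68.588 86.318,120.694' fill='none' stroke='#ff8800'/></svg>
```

G21
G90
G0 X230.264 Y114.270
M3 S785
G1 X229.652 Y102.300 F1264
G1 X232.825 Y91.601
G1 X239.783 Y82.172
G1 X250.525 Y74.014
G1 X265.052 Y67.127
M5
G0 X344.665 Y32.735
M3 S785
G1 X143.548 Y120.087 F1264
M5
G0 X103.322 Y83.369
M3 S785
G1 X315.185 Y14.402 F1264
G1 X266.304 Y69.413
G1 X86.318 Y17.307
M5
G0 X0.000 Y0.000

1 u = 1 mm; y_m = 138.001 − y.

[1] `<path>` quadratic bezier, #ff8800→cut S785 F1264: (230.264,114.270) → (229.652,102.300) → (232.825,91.601) → (239.783,82.172) → (250.525,74.014) → (265.052,67.127)

[2] `<path>` line segment, #ff8800→cut S785 F1264: (344.665,32.735) → (143.548,120.087)

[3] `<polyline>` open polyline, #ff8800→cut S785 F1264: (103.322,83.369) → (315.185,14.402) → (266.304,69.413) → (86.318,17.307)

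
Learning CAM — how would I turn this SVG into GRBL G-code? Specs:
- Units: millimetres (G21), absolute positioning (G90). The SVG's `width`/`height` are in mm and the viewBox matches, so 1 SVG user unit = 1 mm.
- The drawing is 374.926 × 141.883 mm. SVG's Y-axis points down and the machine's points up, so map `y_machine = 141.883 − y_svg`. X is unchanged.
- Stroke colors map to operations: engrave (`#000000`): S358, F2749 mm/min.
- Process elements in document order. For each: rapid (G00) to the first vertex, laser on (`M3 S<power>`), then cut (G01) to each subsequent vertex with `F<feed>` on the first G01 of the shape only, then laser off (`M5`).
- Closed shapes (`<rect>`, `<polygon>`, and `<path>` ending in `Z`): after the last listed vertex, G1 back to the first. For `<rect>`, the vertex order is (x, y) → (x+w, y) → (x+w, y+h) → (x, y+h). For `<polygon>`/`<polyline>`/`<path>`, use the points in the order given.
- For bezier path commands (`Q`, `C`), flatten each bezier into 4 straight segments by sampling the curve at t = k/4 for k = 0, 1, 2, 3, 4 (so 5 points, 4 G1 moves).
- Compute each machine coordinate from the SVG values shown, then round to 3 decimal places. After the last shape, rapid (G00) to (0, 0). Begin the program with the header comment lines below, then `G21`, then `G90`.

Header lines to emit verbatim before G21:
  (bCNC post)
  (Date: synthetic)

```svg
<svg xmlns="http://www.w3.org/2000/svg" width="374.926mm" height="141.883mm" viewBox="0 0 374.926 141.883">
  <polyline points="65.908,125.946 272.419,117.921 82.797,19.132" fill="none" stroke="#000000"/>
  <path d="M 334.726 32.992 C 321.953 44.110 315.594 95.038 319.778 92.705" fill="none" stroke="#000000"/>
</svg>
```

Since the viewBox matches the mm dimensions, user units are millimetres directly. The only transform is the Y-flip y_m = 141.883 − y_svg.

Shape 1 is a open polyline drawn with `<polyline>`. Its stroke #000000 means engrave at S358, F2749. After flipping Y the toolpath is (65.908,15.937) → (272.419,23.962) → (82.797,122.751).

Shape 2 is a cubic bezier drawn with `<path>`. Its stroke #000000 means engrave at S358, F2749. After flipping Y the toolpath is (334.726,108.891) → (326.413,94.542) → (320.893,73.990) → (318.552,55.960) → (319.778,49.178).

(bCNC post)
(Date: synthetic)
G21
G90
G00 X65.908 Y15.937
M3 S358
G01 X272.419 Y23.962 F2749
G01 X82.797 Y122.751
M5
G00 X334.726 Y108.891
M3 S358
G01 X326.413 Y94.542 F2749
G01 X320.893 Y73.990
G01 X318.552 Y55.960
G01 X319.778 Y49.178
M5
G00 X0.000 Y0.000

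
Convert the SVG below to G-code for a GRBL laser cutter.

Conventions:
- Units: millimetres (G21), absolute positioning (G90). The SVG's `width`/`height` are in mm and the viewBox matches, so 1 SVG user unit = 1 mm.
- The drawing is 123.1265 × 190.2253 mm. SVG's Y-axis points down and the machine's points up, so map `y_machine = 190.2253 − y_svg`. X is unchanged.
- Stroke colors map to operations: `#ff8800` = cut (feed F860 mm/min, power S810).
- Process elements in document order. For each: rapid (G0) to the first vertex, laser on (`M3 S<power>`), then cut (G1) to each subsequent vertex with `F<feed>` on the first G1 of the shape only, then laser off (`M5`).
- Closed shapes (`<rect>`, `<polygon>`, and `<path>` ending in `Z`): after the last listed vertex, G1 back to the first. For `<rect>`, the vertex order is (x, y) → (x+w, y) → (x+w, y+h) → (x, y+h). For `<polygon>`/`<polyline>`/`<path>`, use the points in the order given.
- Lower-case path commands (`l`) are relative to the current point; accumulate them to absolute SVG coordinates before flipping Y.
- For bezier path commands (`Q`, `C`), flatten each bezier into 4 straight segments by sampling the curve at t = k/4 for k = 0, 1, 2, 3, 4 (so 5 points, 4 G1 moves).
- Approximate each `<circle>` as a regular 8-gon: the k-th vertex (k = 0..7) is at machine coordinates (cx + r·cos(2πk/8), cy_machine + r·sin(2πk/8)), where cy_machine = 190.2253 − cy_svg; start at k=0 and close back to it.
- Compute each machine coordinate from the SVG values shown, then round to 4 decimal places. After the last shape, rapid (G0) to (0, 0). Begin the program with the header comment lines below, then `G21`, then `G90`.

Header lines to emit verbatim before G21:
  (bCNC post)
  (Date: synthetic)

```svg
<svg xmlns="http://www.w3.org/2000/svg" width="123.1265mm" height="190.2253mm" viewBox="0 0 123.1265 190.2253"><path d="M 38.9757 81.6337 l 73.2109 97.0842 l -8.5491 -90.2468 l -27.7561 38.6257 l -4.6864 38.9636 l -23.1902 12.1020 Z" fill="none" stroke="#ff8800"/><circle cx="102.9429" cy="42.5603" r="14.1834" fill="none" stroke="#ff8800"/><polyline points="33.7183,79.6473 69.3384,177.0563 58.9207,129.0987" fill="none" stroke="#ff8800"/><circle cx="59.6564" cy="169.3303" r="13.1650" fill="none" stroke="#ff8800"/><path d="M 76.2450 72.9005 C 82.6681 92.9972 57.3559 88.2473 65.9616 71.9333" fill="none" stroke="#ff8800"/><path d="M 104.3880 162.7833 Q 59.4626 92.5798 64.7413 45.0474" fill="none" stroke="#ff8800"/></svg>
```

viewBox `0 0 123.1265 190.2253` with mm width/height → 1 unit = 1 mm. Flip: y_m = 190.2253 − y_svg.

**Shape 1** — `<path>` closed polygon, stroke `#ff8800` → cut (S810, F860). Machine vertices: (38.9757,108.5916) → (112.1866,11.5074) → (103.6375,101.7542) → (75.8814,63.1285) → (71.1950,24.1649) → (48.0048,12.0629) → (38.9757,108.5916). Closed: final G1 returns to the first vertex.

**Shape 2** — `<circle>` circle, stroke `#ff8800` → cut (S810, F860). Machine vertices: (117.1263,147.6650) → (112.9721,157.6942) → (102.9429,161.8484) → (92.9137,157.6942) → (88.7595,147.6650) → (92.9137,137.6358) → (102.9429,133.4816) → (112.9721,137.6358) → (117.1263,147.6650). Closed: final G1 returns to the first vertex.

**Shape 3** — `<polyline>` open polyline, stroke `#ff8800` → cut (S810, F860). Machine vertices: (33.7183,110.5780) → (69.3384,13.1690) → (58.9207,61.1266). Open path.

**Shape 4** — `<circle>` circle, stroke `#ff8800` → cut (S810, F860). Machine vertices: (72.8214,20.8950) → (68.9655,30.2041) → (59.6564,34.0600) → (50.3473,30.2041) → (46.4914,20.8950) → (50.3473,11.5859) → (59.6564,7.7300) → (68.9655,11.5859) → (72.8214,20.8950). Closed: final G1 returns to the first vertex.

**Shape 5** — `<path>` cubic bezier, stroke `#ff8800` → cut (S810, F860). Control points (SVG): P0=(76.2450,72.9005), P1=(82.6681,92.9972), P2=(57.3559,88.2473), P3=(65.9616,71.9333); sampled at t=k/4. Machine vertices: (76.2450,117.3248) → (76.1378,106.7035) → (70.2848,104.1544) → (64.8411,108.4323) → (65.9616,118.2920). Open path.

**Shape 6** — `<path>` quadratic bezier, stroke `#ff8800` → cut (S810, F860). Control points (SVG): P0=(104.3880,162.7833), P1=(59.4626,92.5798), P2=(64.7413,45.0474); sampled at t=k/4. Machine vertices: (104.3880,27.4420) → (85.0631,61.1268) → (72.0136,91.9777) → (65.2397,119.9948) → (64.7413,145.1779). Open path.

(bCNC post)
(Date: synthetic)
G21
G90
G0 X38.9757 Y108.5916
M3 S810
G1 X112.1866 Y11.5074 F860
G1 X103.6375 Y101.7542
G1 X75.8814 Y63.1285
G1 X71.1950 Y24.1649
G1 X48.0048 Y12.0629
G1 X38.9757 Y108.5916
M5
G0 X117.1263 Y147.6650
M3 S810
G1 X112.9721 Y157.6942 F860
G1 X102.9429 Y161.8484
G1 X92.9137 Y157.6942
G1 X88.7595 Y147.6650
G1 X92.9137 Y137.6358
G1 X102.9429 Y133.4816
G1 X112.9721 Y137.6358
G1 X117.1263 Y147.6650
M5
G0 X33.7183 Y110.5780
M3 S810
G1 X69.3384 Y13.1690 F860
G1 X58.9207 Y61.1266
M5
G0 X72.8214 Y20.8950
M3 S810
G1 X68.9655 Y30.2041 F860
G1 X59.6564 Y34.0600
G1 X50.3473 Y30.2041
G1 X46.4914 Y20.8950
G1 X50.3473 Y11.5859
G1 X59.6564 Y7.7300
G1 X68.9655 Y11.5859
G1 X72.8214 Y20.8950
M5
G0 X76.2450 Y117.3248
M3 S810
G1 X76.1378 Y106.7035 F860
G1 X70.2848 Y104.1544
G1 X64.8411 Y108.4323
G1 X65.9616 Y118.2920
M5
G0 X104.3880 Y27.4420
M3 S810
G1 X85.0631 Y61.1268 F860
G1 X72.0136 Y91.9777
G1 X65.2397 Y119.9948
G1 X64.7413 Y145.1779
M5
G0 X0.0000 Y0.0000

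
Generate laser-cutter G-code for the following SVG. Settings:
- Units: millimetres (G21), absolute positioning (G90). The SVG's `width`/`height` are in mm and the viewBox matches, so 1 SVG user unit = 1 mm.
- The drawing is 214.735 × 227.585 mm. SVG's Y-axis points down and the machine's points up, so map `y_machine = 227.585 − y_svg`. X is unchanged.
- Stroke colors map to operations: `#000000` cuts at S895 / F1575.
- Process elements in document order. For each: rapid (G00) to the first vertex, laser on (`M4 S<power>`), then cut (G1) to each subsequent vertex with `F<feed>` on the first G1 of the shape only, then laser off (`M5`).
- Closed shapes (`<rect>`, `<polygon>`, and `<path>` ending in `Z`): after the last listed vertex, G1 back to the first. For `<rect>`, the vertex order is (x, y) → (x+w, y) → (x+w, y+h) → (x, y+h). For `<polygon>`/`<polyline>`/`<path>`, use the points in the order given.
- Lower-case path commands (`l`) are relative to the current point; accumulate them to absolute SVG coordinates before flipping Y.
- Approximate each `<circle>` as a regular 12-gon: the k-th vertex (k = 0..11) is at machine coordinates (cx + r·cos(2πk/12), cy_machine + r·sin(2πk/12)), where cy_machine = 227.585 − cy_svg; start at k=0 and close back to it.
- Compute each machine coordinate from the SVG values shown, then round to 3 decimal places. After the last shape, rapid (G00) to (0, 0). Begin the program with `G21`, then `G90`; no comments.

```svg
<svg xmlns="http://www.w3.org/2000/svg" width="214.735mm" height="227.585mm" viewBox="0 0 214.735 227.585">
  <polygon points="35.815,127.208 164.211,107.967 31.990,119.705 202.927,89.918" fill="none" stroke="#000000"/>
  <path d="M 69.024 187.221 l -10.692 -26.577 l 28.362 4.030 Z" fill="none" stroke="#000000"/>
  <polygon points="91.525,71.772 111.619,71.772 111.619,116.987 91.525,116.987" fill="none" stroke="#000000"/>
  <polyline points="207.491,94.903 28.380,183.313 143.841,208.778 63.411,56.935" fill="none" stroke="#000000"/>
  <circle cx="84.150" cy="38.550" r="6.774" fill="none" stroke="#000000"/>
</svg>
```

1 u = 1 mm; y_m = 227.585 − y.

[1] `<polygon>` closed polygon, #000000→cut S895 F1575: (35.815,100.377) → (164.211,119.618) → (31.990,107.880) → (202.927,137.667) → (35.815,100.377) (closed)

[2] `<path>` regular polygon, #000000→cut S895 F1575: (69.024,40.364) → (58.332,66.941) → (86.694,62.911) → (69.024,40.364) (closed)

[3] `<polygon>` rectangle, #000000→cut S895 F1575: (91.525,155.813) → (111.619,155.813) → (111.619,110.598) → (91.525,110.598) → (91.525,155.813) (closed)

[4] `<polyline>` open polyline, #000000→cut S895 F1575: (207.491,132.682) → (28.380,44.272) → (143.841,18.807) → (63.411,170.650)

[5] `<circle>` circle, #000000→cut S895 F1575: (90.924,189.035) → (90.016,192.422) → (87.537,194.901) → (84.150,195.809) → (80.763,194.901) → (78.284,192.422) → (77.376,189.035) → (78.284,185.648) → (80.763,183.169) → (84.150,182.261) → (87.537,183.169) → (90.016,185.648) → (90.924,189.035) (closed)

G21
G90
G00 X35.815 Y100.377
M4 S895
G1 X164.211 Y119.618 F1575
G1 X31.990 Y107.880
G1 X202.927 Y137.667
G1 X35.815 Y100.377
M5
G00 X69.024 Y40.364
M4 S895
G1 X58.332 Y66.941 F1575
G1 X86.694 Y62.911
G1 X69.024 Y40.364
M5
G00 X91.525 Y155.813
M4 S895
G1 X111.619 Y155.813 F1575
G1 X111.619 Y110.598
G1 X91.525 Y110.598
G1 X91.525 Y155.813
M5
G00 X207.491 Y132.682
M4 S895
G1 X28.380 Y44.272 F1575
G1 X143.841 Y18.807
G1 X63.411 Y170.650
M5
G00 X90.924 Y189.035
M4 S895
G1 X90.016 Y192.422 F1575
G1 X87.537 Y194.901
G1 X84.150 Y195.809
G1 X80.763 Y194.901
G1 X78.284 Y192.422
G1 X77.376 Y189.035
G1 X78.284 Y185.648
G1 X80.763 Y183.169
G1 X84.150 Y182.261
G1 X87.537 Y183.169
G1 X90.016 Y185.648
G1 X90.924 Y189.035
M5
G00 X0.000 Y0.000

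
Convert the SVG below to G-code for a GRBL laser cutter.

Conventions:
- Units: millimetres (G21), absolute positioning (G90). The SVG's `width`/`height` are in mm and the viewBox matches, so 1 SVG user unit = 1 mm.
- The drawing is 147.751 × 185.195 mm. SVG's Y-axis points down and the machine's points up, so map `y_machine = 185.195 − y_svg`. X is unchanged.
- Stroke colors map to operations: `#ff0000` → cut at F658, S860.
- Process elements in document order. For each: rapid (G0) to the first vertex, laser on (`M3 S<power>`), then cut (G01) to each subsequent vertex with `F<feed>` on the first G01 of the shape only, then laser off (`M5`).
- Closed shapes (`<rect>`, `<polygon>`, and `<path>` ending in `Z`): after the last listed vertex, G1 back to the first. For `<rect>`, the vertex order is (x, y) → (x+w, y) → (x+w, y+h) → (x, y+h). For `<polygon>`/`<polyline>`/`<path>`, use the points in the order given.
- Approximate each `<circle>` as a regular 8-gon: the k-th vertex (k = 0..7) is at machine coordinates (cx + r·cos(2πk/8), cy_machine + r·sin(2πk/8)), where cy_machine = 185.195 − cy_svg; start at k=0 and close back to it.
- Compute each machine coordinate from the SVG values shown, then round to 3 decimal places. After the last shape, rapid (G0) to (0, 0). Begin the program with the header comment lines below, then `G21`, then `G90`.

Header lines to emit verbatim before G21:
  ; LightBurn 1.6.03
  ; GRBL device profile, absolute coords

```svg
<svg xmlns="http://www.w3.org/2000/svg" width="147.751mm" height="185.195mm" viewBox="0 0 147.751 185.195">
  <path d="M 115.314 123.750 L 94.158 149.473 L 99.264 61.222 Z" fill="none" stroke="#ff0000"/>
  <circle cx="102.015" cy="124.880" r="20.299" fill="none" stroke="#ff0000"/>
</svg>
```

; LightBurn 1.6.03
; GRBL device profile, absolute coords
G21
G90
G0 X115.314 Y61.445
M3 S860
G01 X94.158 Y35.722 F658
G01 X99.264 Y123.973
G01 X115.314 Y61.445
M5
G0 X122.314 Y60.315
M3 S860
G01 X116.369 Y74.669 F658
G01 X102.015 Y80.614
G01 X87.661 Y74.669
G01 X81.716 Y60.315
G01 X87.661 Y45.961
G01 X102.015 Y40.016
G01 X116.369 Y45.961
G01 X122.314 Y60.315
M5
G0 X0.000 Y0.000

viewBox `0 0 147.751 185.195` with mm width/height → 1 unit = 1 mm. Flip: y_m = 185.195 − y_svg.

**Shape 1** — `<path>` closed polygon, stroke `#ff0000` → cut (S860, F658). Machine vertices: (115.314,61.445) → (94.158,35.722) → (99.264,123.973) → (115.314,61.445). Closed: final G1 returns to the first vertex.

**Shape 2** — `<circle>` circle, stroke `#ff0000` → cut (S860, F658). Machine vertices: (122.314,60.315) → (116.369,74.669) → (102.015,80.614) → (87.661,74.669) → (81.716,60.315) → (87.661,45.961) → (102.015,40.016) → (116.369,45.961) → (122.314,60.315). Closed: final G1 returns to the first vertex.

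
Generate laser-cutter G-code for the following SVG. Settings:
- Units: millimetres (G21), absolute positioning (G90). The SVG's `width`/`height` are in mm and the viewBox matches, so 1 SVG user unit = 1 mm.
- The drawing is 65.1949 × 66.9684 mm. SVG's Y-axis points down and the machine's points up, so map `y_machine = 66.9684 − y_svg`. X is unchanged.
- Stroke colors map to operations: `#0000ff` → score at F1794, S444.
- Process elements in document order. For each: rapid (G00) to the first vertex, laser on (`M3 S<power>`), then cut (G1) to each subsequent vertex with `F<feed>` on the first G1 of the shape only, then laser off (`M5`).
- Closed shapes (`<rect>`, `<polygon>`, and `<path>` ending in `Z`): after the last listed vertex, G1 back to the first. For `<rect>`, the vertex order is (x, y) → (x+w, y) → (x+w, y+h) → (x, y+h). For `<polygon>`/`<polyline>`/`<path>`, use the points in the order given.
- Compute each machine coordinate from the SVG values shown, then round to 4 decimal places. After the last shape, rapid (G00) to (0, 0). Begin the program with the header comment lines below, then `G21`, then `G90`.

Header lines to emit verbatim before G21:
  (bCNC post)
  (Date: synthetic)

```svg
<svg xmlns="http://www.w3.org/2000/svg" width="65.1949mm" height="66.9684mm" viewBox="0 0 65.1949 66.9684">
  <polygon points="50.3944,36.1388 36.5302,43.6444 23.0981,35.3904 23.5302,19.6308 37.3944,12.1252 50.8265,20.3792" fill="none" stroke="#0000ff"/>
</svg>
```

Since the viewBox matches the mm dimensions, user units are millimetres directly. The only transform is the Y-flip y_m = 66.9684 − y_svg.

Shape 1 is a regular polygon drawn with `<polygon>`. Its stroke #0000ff means score at S444, F1794. After flipping Y the toolpath is (50.3944,30.8296) → (36.5302,23.3240) → (23.0981,31.5780) → (23.5302,47.3376) → (37.3944,54.8432) → (50.8265,46.5892) → (50.3944,30.8296), returning to the start.

(bCNC post)
(Date: synthetic)
G21
G90
G00 X50.3944 Y30.8296
M3 S444
G1 X36.5302 Y23.3240 F1794
G1 X23.0981 Y31.5780
G1 X23.5302 Y47.3376
G1 X37.3944 Y54.8432
G1 X50.8265 Y46.5892
G1 X50.3944 Y30.8296
M5
G00 X0.0000 Y0.0000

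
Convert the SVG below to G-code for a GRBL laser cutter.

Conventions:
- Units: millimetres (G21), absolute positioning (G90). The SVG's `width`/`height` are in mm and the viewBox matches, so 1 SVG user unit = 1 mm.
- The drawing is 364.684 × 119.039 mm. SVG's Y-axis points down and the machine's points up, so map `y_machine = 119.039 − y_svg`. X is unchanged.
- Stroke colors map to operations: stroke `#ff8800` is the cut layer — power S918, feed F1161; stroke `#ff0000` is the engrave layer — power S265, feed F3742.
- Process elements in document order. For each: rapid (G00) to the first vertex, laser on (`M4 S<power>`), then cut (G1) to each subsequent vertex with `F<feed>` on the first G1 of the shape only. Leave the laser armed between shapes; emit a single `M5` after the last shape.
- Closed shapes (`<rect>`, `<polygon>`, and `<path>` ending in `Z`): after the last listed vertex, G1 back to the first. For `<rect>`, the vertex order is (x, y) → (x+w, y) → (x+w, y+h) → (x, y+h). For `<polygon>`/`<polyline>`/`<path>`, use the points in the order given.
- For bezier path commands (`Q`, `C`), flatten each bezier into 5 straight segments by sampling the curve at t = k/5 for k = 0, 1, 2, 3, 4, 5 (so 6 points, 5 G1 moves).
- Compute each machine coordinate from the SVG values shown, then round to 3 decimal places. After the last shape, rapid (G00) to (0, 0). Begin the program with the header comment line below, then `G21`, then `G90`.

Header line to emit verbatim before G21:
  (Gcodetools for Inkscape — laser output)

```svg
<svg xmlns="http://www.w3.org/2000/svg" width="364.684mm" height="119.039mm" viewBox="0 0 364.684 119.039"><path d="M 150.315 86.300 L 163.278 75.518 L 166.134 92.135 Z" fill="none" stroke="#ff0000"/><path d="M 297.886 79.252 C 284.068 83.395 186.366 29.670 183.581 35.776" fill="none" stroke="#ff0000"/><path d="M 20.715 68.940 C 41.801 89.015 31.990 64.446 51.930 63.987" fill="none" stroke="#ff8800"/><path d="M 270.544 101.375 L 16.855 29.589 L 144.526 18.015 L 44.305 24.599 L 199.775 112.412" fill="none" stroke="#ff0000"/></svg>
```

viewBox `0 0 364.684 119.039` with mm width/height → 1 unit = 1 mm. Flip: y_m = 119.039 − y_svg.

**Shape 1** — `<path>` regular polygon, stroke `#ff0000` → engrave (S265, F3742). Machine vertices: (150.315,32.739) → (163.278,43.521) → (166.134,26.904) → (150.315,32.739). Closed: final G1 returns to the first vertex.

**Shape 2** — `<path>` cubic bezier, stroke `#ff0000` → engrave (S265, F3742). Control points (SVG): P0=(297.886,79.252), P1=(284.068,83.395), P2=(186.366,29.670), P3=(183.581,35.776); sampled at t=k/5. Machine vertices: (297.886,39.787) → (280.960,43.304) → (252.483,55.059) → (221.040,69.404) → (195.212,80.688) → (183.581,83.263). Open path.

**Shape 3** — `<path>` cubic bezier, stroke `#ff8800` → cut (S918, F1161). Control points (SVG): P0=(20.715,68.940), P1=(41.801,89.015), P2=(31.990,64.446), P3=(51.930,63.987); sampled at t=k/5. Machine vertices: (20.715,50.099) → (30.144,42.861) → (35.069,43.038) → (38.401,47.329) → (43.051,52.433) → (51.930,55.052). Open path.

**Shape 4** — `<path>` open polyline, stroke `#ff0000` → engrave (S265, F3742). Machine vertices: (270.544,17.664) → (16.855,89.450) → (144.526,101.024) → (44.305,94.440) → (199.775,6.627). Open path.

(Gcodetools for Inkscape — laser output)
G21
G90
G00 X150.315 Y32.739
M4 S265
G1 X163.278 Y43.521 F3742
G1 X166.134 Y26.904
G1 X150.315 Y32.739
G00 X297.886 Y39.787
M4 S265
G1 X280.960 Y43.304 F3742
G1 X252.483 Y55.059
G1 X221.040 Y69.404
G1 X195.212 Y80.688
G1 X183.581 Y83.263
G00 X20.715 Y50.099
M4 S918
G1 X30.144 Y42.861 F1161
G1 X35.069 Y43.038
G1 X38.401 Y47.329
G1 X43.051 Y52.433
G1 X51.930 Y55.052
G00 X270.544 Y17.664
M4 S265
G1 X16.855 Y89.450 F3742
G1 X144.526 Y101.024
G1 X44.305 Y94.440
G1 X199.775 Y6.627
M5
G00 X0.000 Y0.000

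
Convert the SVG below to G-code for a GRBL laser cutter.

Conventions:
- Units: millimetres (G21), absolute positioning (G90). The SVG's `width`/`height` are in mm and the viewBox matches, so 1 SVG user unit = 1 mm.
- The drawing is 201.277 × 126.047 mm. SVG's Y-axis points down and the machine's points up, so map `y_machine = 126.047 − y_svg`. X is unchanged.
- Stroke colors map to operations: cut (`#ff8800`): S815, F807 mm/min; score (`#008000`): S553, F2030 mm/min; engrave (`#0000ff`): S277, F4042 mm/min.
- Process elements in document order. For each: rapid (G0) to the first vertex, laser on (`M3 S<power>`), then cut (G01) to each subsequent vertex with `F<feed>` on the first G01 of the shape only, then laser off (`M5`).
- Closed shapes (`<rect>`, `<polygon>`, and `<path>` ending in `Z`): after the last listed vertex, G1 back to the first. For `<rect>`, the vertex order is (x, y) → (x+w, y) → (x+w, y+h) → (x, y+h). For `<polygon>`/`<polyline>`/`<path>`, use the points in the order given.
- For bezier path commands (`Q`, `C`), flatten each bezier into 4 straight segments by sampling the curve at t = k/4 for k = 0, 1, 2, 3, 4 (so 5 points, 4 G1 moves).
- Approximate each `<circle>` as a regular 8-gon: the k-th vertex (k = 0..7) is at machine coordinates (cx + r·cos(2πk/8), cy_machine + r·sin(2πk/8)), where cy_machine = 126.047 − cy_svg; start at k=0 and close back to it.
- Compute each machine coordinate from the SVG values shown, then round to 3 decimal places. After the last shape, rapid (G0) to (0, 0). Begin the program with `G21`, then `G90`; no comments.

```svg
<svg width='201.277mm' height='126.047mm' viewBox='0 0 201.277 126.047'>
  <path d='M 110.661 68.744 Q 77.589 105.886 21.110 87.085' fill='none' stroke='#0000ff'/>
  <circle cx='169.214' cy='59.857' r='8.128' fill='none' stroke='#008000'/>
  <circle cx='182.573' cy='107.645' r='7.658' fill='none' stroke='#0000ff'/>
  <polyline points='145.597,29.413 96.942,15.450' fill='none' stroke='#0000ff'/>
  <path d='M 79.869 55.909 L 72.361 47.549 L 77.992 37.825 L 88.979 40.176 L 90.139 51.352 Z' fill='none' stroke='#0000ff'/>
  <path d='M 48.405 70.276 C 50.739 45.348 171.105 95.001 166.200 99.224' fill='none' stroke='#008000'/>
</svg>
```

G21
G90
G0 X110.661 Y57.303
M3 S277
G01 X92.662 Y42.228 F4042
G01 X71.737 Y34.147
G01 X47.887 Y33.058
G01 X21.110 Y38.962
M5
G0 X177.342 Y66.190
M3 S553
G01 X174.961 Y71.937 F2030
G01 X169.214 Y74.318
G01 X163.467 Y71.937
G01 X161.086 Y66.190
G01 X163.467 Y60.443
G01 X169.214 Y58.062
G01 X174.961 Y60.443
G01 X177.342 Y66.190
M5
G0 X190.231 Y18.402
M3 S277
G01 X187.988 Y23.817 F4042
G01 X182.573 Y26.060
G01 X177.158 Y23.817
G01 X174.915 Y18.402
G01 X177.158 Y12.987
G01 X182.573 Y10.744
G01 X187.988 Y12.987
G01 X190.231 Y18.402
M5
G0 X145.597 Y96.634
M3 S277
G01 X96.942 Y110.597 F4042
M5
G0 X79.869 Y70.138
M3 S277
G01 X72.361 Y78.498 F4042
G01 X77.992 Y88.222
G01 X88.979 Y85.871
G01 X90.139 Y74.695
G01 X79.869 Y70.138
M5
G0 X48.405 Y55.771
M3 S553
G01 X68.485 Y62.358 F2030
G01 X110.017 Y52.229
G01 X150.192 Y36.633
G01 X166.200 Y26.823
M5
G0 X0.000 Y0.000

1 u = 1 mm; y_m = 126.047 − y.

[1] `<path>` quadratic bezier, #0000ff→engrave S277 F4042: (110.661,57.303) → (92.662,42.228) → (71.737,34.147) → (47.887,33.058) → (21.110,38.962)

[2] `<circle>` circle, #008000→score S553 F2030: (177.342,66.190) → (174.961,71.937) → (169.214,74.318) → (163.467,71.937) → (161.086,66.190) → (163.467,60.443) → (169.214,58.062) → (174.961,60.443) → (177.342,66.190) (closed)

[3] `<circle>` circle, #0000ff→engrave S277 F4042: (190.231,18.402) → (187.988,23.817) → (182.573,26.060) → (177.158,23.817) → (174.915,18.402) → (177.158,12.987) → (182.573,10.744) → (187.988,12.987) → (190.231,18.402) (closed)

[4] `<polyline>` line segment, #0000ff→engrave S277 F4042: (145.597,96.634) → (96.942,110.597)

[5] `<path>` regular polygon, #0000ff→engrave S277 F4042: (79.869,70.138) → (72.361,78.498) → (77.992,88.222) → (88.979,85.871) → (90.139,74.695) → (79.869,70.138) (closed)

[6] `<path>` cubic bezier, #008000→score S553 F2030: (48.405,55.771) → (68.485,62.358) → (110.017,52.229) → (150.192,36.633) → (166.200,26.823)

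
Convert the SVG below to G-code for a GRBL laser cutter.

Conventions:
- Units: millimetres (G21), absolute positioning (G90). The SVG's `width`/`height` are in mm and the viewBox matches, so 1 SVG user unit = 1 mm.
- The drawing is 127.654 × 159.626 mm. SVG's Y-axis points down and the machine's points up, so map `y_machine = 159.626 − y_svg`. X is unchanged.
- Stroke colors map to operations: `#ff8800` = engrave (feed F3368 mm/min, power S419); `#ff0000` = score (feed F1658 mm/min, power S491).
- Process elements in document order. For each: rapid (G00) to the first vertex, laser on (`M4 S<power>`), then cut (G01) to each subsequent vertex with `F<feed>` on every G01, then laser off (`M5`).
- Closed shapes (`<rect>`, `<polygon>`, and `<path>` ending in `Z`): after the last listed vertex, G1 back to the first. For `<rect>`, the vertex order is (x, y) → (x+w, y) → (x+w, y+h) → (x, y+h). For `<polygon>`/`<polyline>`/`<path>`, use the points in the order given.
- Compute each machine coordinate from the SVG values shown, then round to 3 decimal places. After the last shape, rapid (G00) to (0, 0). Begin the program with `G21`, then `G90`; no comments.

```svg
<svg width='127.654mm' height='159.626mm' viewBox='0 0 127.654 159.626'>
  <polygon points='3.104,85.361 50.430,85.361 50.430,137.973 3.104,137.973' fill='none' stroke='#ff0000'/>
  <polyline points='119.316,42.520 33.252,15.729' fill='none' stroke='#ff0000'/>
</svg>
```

viewBox `0 0 127.654 159.626` with mm width/height → 1 unit = 1 mm. Flip: y_m = 159.626 − y_svg.

**Shape 1** — `<polygon>` rectangle, stroke `#ff0000` → score (S491, F1658). Machine vertices: (3.104,74.265) → (50.430,74.265) → (50.430,21.653) → (3.104,21.653) → (3.104,74.265). Closed: final G1 returns to the first vertex.

**Shape 2** — `<polyline>` line segment, stroke `#ff0000` → score (S491, F1658). Machine vertices: (119.316,117.106) → (33.252,143.897). Open path.

G21
G90
G00 X3.104 Y74.265
M4 S491
G01 X50.430 Y74.265 F1658
G01 X50.430 Y21.653 F1658
G01 X3.104 Y21.653 F1658
G01 X3.104 Y74.265 F1658
M5
G00 X119.316 Y117.106
M4 S491
G01 X33.252 Y143.897 F1658
M5
G00 X0.000 Y0.000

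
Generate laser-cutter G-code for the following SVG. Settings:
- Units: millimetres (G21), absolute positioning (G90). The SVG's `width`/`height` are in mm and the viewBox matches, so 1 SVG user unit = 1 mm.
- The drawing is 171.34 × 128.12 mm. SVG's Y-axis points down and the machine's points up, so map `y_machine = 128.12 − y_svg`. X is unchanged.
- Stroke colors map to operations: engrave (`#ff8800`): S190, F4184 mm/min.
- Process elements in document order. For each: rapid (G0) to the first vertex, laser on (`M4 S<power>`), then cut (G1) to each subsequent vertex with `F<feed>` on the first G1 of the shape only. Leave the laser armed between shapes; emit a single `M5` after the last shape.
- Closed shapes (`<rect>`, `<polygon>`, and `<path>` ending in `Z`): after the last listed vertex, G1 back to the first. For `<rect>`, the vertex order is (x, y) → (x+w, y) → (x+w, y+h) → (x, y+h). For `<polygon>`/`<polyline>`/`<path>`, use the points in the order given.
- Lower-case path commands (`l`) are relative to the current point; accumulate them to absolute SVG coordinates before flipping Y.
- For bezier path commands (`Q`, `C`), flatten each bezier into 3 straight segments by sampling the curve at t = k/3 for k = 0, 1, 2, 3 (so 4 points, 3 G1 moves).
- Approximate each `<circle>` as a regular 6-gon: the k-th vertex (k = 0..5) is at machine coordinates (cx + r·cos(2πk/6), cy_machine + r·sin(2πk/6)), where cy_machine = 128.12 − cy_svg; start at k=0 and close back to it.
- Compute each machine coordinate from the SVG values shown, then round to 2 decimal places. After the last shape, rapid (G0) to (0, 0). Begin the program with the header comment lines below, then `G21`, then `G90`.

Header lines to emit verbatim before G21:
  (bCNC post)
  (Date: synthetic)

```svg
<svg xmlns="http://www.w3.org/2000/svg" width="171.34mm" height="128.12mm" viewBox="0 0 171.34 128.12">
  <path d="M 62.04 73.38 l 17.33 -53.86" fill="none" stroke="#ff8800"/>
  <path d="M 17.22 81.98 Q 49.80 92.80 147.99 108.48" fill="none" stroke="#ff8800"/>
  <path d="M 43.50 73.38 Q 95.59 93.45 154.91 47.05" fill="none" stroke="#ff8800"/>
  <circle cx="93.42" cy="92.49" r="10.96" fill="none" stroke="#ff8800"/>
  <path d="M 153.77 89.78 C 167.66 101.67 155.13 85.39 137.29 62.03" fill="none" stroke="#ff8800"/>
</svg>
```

(bCNC post)
(Date: synthetic)
G21
G90
G0 X62.04 Y54.74
M4 S190
G1 X79.37 Y108.60 F4184
G0 X17.22 Y46.14
M4 S190
G1 X46.23 Y38.39 F4184
G1 X89.82 Y29.55
G1 X147.99 Y19.64
G0 X43.50 Y54.74
M4 S190
G1 X79.03 Y48.75 F4184
G1 X116.17 Y57.52
G1 X154.91 Y81.07
G0 X104.38 Y35.63
M4 S190
G1 X98.90 Y45.12 F4184
G1 X87.94 Y45.12
G1 X82.46 Y35.63
G1 X87.94 Y26.14
G1 X98.90 Y26.14
G1 X104.38 Y35.63
G0 X153.77 Y38.34
M4 S190
G1 X159.64 Y35.06 F4184
G1 X152.58 Y45.87
G1 X137.29 Y66.09
M5
G0 X0.00 Y0.00

Since the viewBox matches the mm dimensions, user units are millimetres directly. The only transform is the Y-flip y_m = 128.12 − y_svg.

Shape 1 is a line segment drawn with `<path>`. Its stroke #ff8800 means engrave at S190, F4184. After flipping Y the toolpath is (62.04,54.74) → (79.37,108.60).

Shape 2 is a quadratic bezier drawn with `<path>`. Its stroke #ff8800 means engrave at S190, F4184. After flipping Y the toolpath is (17.22,46.14) → (46.23,38.39) → (89.82,29.55) → (147.99,19.64).

Shape 3 is a quadratic bezier drawn with `<path>`. Its stroke #ff8800 means engrave at S190, F4184. After flipping Y the toolpath is (43.50,54.74) → (79.03,48.75) → (116.17,57.52) → (154.91,81.07).

Shape 4 is a circle drawn with `<circle>`. Its stroke #ff8800 means engrave at S190, F4184. After flipping Y the toolpath is (104.38,35.63) → (98.90,45.12) → (87.94,45.12) → (82.46,35.63) → (87.94,26.14) → (98.90,26.14) → (104.38,35.63), returning to the start.

Shape 5 is a cubic bezier drawn with `<path>`. Its stroke #ff8800 means engrave at S190, F4184. After flipping Y the toolpath is (153.77,38.34) → (159.64,35.06) → (152.58,45.87) → (137.29,66.09).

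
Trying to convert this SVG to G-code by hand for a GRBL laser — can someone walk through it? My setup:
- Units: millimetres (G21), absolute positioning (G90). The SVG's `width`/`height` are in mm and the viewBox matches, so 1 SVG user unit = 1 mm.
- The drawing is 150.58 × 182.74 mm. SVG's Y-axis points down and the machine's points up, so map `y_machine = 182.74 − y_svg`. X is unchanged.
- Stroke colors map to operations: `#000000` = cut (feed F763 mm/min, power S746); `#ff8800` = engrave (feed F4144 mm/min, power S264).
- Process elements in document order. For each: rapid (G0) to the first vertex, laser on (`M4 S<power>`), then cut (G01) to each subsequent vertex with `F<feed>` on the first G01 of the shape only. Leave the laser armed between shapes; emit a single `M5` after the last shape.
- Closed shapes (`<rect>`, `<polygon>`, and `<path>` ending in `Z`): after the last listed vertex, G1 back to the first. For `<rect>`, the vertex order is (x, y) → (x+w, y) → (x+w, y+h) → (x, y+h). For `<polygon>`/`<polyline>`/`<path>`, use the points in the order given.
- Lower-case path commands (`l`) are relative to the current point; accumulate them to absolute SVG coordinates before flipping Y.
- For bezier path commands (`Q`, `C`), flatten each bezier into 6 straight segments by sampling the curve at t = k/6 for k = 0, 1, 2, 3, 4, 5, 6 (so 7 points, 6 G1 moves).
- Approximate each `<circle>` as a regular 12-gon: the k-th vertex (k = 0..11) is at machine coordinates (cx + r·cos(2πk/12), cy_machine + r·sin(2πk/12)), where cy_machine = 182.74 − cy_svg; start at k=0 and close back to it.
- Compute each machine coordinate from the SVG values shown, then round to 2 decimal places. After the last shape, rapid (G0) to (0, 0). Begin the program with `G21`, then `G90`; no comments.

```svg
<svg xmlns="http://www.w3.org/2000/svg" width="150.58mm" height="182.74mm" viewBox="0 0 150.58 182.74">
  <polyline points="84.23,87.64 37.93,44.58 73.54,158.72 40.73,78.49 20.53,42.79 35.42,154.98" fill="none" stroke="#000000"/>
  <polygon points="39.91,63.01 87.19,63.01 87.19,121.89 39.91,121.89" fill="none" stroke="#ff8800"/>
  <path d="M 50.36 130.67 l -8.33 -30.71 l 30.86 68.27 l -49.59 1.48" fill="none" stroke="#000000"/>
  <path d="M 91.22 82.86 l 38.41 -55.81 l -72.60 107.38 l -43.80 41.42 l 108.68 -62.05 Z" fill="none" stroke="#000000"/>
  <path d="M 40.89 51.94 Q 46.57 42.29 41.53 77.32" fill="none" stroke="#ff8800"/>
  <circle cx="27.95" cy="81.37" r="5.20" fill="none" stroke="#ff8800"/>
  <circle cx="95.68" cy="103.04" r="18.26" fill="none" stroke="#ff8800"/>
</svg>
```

viewBox `0 0 150.58 182.74` with mm width/height → 1 unit = 1 mm. Flip: y_m = 182.74 − y_svg.

**Shape 1** — `<polyline>` open polyline, stroke `#000000` → cut (S746, F763). Machine vertices: (84.23,95.10) → (37.93,138.16) → (73.54,24.02) → (40.73,104.25) → (20.53,139.95) → (35.42,27.76). Open path.

**Shape 2** — `<polygon>` rectangle, stroke `#ff8800` → engrave (S264, F4144). Machine vertices: (39.91,119.73) → (87.19,119.73) → (87.19,60.85) → (39.91,60.85) → (39.91,119.73). Closed: final G1 returns to the first vertex.

**Shape 3** — `<path>` open polyline, stroke `#000000` → cut (S746, F763). Machine vertices: (50.36,52.07) → (42.03,82.78) → (72.89,14.51) → (23.30,13.03). Open path.

**Shape 4** — `<path>` closed polygon, stroke `#000000` → cut (S746, F763). Machine vertices: (91.22,99.88) → (129.63,155.69) → (57.03,48.31) → (13.23,6.89) → (121.91,68.94) → (91.22,99.88). Closed: final G1 returns to the first vertex.

**Shape 5** — `<path>` quadratic bezier, stroke `#ff8800` → engrave (S264, F4144). Control points (SVG): P0=(40.89,51.94), P1=(46.57,42.29), P2=(41.53,77.32); sampled at t=k/6. Machine vertices: (40.89,130.80) → (42.49,132.78) → (43.49,132.27) → (43.89,129.28) → (43.70,123.81) → (42.91,115.86) → (41.53,105.42). Open path.

**Shape 6** — `<circle>` circle, stroke `#ff8800` → engrave (S264, F4144). Machine vertices: (33.15,101.37) → (32.45,103.97) → (30.55,105.87) → (27.95,106.57) → (25.35,105.87) → (23.45,103.97) → (22.75,101.37) → (23.45,98.77) → (25.35,96.87) → (27.95,96.17) → (30.55,96.87) → (32.45,98.77) → (33.15,101.37). Closed: final G1 returns to the first vertex.

**Shape 7** — `<circle>` circle, stroke `#ff8800` → engrave (S264, F4144). Machine vertices: (113.94,79.70) → (111.49,88.83) → (104.81,95.51) → (95.68,97.96) → (86.55,95.51) → (79.87,88.83) → (77.42,79.70) → (79.87,70.57) → (86.55,63.89) → (95.68,61.44) → (104.81,63.89) → (111.49,70.57) → (113.94,79.70). Closed: final G1 returns to the first vertex.

G21
G90
G0 X84.23 Y95.10
M4 S746
G01 X37.93 Y138.16 F763
G01 X73.54 Y24.02
G01 X40.73 Y104.25
G01 X20.53 Y139.95
G01 X35.42 Y27.76
G0 X39.91 Y119.73
M4 S264
G01 X87.19 Y119.73 F4144
G01 X87.19 Y60.85
G01 X39.91 Y60.85
G01 X39.91 Y119.73
G0 X50.36 Y52.07
M4 S746
G01 X42.03 Y82.78 F763
G01 X72.89 Y14.51
G01 X23.30 Y13.03
G0 X91.22 Y99.88
M4 S746
G01 X129.63 Y155.69 F763
G01 X57.03 Y48.31
G01 X13.23 Y6.89
G01 X121.91 Y68.94
G01 X91.22 Y99.88
G0 X40.89 Y130.80
M4 S264
G01 X42.49 Y132.78 F4144
G01 X43.49 Y132.27
G01 X43.89 Y129.28
G01 X43.70 Y123.81
G01 X42.91 Y115.86
G01 X41.53 Y105.42
G0 X33.15 Y101.37
M4 S264
G01 X32.45 Y103.97 F4144
G01 X30.55 Y105.87
G01 X27.95 Y106.57
G01 X25.35 Y105.87
G01 X23.45 Y103.97
G01 X22.75 Y101.37
G01 X23.45 Y98.77
G01 X25.35 Y96.87
G01 X27.95 Y96.17
G01 X30.55 Y96.87
G01 X32.45 Y98.77
G01 X33.15 Y101.37
G0 X113.94 Y79.70
M4 S264
G01 X111.49 Y88.83 F4144
G01 X104.81 Y95.51
G01 X95.68 Y97.96
G01 X86.55 Y95.51
G01 X79.87 Y88.83
G01 X77.42 Y79.70
G01 X79.87 Y70.57
G01 X86.55 Y63.89
G01 X95.68 Y61.44
G01 X104.81 Y63.89
G01 X111.49 Y70.57
G01 X113.94 Y79.70
M5
G0 X0.00 Y0.00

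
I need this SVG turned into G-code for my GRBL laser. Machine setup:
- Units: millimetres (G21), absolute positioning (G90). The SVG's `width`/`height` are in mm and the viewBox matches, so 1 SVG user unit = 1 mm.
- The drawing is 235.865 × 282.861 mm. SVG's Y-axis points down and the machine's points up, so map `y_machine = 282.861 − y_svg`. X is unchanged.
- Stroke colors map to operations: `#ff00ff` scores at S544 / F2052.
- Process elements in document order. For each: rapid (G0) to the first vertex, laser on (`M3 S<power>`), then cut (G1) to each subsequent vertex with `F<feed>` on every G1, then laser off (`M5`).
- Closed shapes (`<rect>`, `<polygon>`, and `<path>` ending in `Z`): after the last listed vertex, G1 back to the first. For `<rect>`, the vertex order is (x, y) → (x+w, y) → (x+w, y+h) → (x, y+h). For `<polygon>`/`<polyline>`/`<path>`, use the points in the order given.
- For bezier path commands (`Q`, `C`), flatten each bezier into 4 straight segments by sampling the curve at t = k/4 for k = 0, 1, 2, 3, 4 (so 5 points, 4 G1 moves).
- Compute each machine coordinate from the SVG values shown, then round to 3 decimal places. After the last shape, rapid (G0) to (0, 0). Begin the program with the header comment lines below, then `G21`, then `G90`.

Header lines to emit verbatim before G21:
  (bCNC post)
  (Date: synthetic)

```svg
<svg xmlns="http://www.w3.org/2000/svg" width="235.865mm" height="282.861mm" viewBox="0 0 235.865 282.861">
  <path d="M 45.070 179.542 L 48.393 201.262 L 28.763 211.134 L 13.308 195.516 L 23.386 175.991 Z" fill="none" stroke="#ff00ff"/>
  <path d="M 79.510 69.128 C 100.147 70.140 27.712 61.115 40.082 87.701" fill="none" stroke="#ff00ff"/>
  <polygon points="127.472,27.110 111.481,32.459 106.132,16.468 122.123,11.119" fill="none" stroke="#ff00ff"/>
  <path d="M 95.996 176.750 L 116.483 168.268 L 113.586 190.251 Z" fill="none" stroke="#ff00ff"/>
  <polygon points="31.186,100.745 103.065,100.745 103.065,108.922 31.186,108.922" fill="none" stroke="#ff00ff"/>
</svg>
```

Since the viewBox matches the mm dimensions, user units are millimetres directly. The only transform is the Y-flip y_m = 282.861 − y_svg.

Shape 1 is a regular polygon drawn with `<path>`. Its stroke #ff00ff means score at S544, F2052. After flipping Y the toolpath is (45.070,103.319) → (48.393,81.599) → (28.763,71.727) → (13.308,87.345) → (23.386,106.870) → (45.070,103.319), returning to the start.

Shape 2 is a cubic bezier drawn with `<path>`. Its stroke #ff00ff means score at S544, F2052. After flipping Y the toolpath is (79.510,213.733) → (80.316,214.143) → (62.896,214.037) → (43.926,209.136) → (40.082,195.160).

Shape 3 is a regular polygon drawn with `<polygon>`. Its stroke #ff00ff means score at S544, F2052. After flipping Y the toolpath is (127.472,255.751) → (111.481,250.402) → (106.132,266.393) → (122.123,271.742) → (127.472,255.751), returning to the start.

Shape 4 is a regular polygon drawn with `<path>`. Its stroke #ff00ff means score at S544, F2052. After flipping Y the toolpath is (95.996,106.111) → (116.483,114.593) → (113.586,92.610) → (95.996,106.111), returning to the start.

Shape 5 is a rectangle drawn with `<polygon>`. Its stroke #ff00ff means score at S544, F2052. After flipping Y the toolpath is (31.186,182.116) → (103.065,182.116) → (103.065,173.939) → (31.186,173.939) → (31.186,182.116), returning to the start.

(bCNC post)
(Date: synthetic)
G21
G90
G0 X45.070 Y103.319
M3 S544
G1 X48.393 Y81.599 F2052
G1 X28.763 Y71.727 F2052
G1 X13.308 Y87.345 F2052
G1 X23.386 Y106.870 F2052
G1 X45.070 Y103.319 F2052
M5
G0 X79.510 Y213.733
M3 S544
G1 X80.316 Y214.143 F2052
G1 X62.896 Y214.037 F2052
G1 X43.926 Y209.136 F2052
G1 X40.082 Y195.160 F2052
M5
G0 X127.472 Y255.751
M3 S544
G1 X111.481 Y250.402 F2052
G1 X106.132 Y266.393 F2052
G1 X122.123 Y271.742 F2052
G1 X127.472 Y255.751 F2052
M5
G0 X95.996 Y106.111
M3 S544
G1 X116.483 Y114.593 F2052
G1 X113.586 Y92.610 F2052
G1 X95.996 Y106.111 F2052
M5
G0 X31.186 Y182.116
M3 S544
G1 X103.065 Y182.116 F2052
G1 X103.065 Y173.939 F2052
G1 X31.186 Y173.939 F2052
G1 X31.186 Y182.116 F2052
M5
G0 X0.000 Y0.000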